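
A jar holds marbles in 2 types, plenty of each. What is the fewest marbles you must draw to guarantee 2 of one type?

In the worst case you draw 1 of each of the 2 types: 2 × 1 = 2.
One more forces 2 of some type, so 2 + 1 = 3.

3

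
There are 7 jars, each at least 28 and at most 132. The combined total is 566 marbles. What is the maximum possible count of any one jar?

132

Maximizing one value means minimizing the remaining 6.
The other 6 contribute at least 6 × 28 = 168, leaving at most 566 − 168 = 398.
But each jar is capped at 132, so the maximum is 132.
Achievable: one at 132 and the other 6 totalling 434, which fits since 6 × 28 ≤ 434 ≤ 6 × 132.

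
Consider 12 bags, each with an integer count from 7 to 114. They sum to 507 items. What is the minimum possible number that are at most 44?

1

Each value above 44 is at least 45, contributing at least 45 − 7 = 38 above the floor 7.
The sum exceeds the floor total 84 by 423, so at most ⌊423/38⌋ = 11 exceed 44, and at least 1 are ≤ 44.
Exactly 1 works: 1 value at 7 and 11 at 45 total 502; raise one of the low values by 5 (still ≤ 44) to hit 507.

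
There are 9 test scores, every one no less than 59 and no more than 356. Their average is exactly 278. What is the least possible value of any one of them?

To make one score as small as possible, make the other 8 as large as possible.
The total is 9 × 278 = 2502.
The other 8 can take up 8 × 356 = 2848 ≥ 2502 − 59, so one score can sit at its floor of 59.
Achievable: one at 59 and the other 8 totalling 2443, which fits since 8 × 59 ≤ 2443 ≤ 8 × 356.

59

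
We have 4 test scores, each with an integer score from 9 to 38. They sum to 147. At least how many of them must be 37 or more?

Suppose at most 4 − j of them reach 37; then j values are ≤ 36 and the rest ≤ 38.
The total is then ≤ 36·j + 38·(4 − j) = 152 − 2j. For this to be ≥ 147 we need j ≤ 2, so at least 4 − 2 = 2 must reach 37.
Exactly 2 works: 2 values at 38 and 2 at 36 total 148; lower one of the high values by 1 (still ≥ 37) to hit 147.

2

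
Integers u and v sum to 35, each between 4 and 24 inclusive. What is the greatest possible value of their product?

With u + v fixed, uv peaks when the two are closest together.
Taking u = 17 and v = 18 (both in [4, 24]) gives uv = 306.

306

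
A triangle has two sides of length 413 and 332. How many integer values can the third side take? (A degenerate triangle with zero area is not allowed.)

The triangle inequality gives |413 − 332| < c < 413 + 332, i.e. 81 < c < 745.
So c can be any integer from 82 to 744: 663 values.

663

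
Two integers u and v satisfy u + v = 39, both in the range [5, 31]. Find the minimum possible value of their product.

248

uv = u(39 − u) is concave in u, so over [8, 31] it is minimized at an endpoint.
At the endpoint u = 8, v = 39 − 8 = 31, so uv = 8 × 31 = 248.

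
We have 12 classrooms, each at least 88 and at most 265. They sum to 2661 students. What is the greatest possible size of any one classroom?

To make one classroom as large as possible, make the other 11 as small as possible.
The other 11 contribute at least 11 × 88 = 968, leaving at most 2661 − 968 = 1693.
But each classroom is capped at 265, so the maximum is 265.
Achievable: one at 265 and the other 11 totalling 2396, which fits since 11 × 88 ≤ 2396 ≤ 11 × 265.

265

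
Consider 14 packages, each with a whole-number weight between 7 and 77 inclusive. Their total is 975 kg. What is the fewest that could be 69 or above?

If only k of them are at least 69, the other 14 − k are at most 68, so the total is at most k·77 + (14 − k)·68.
This must reach 975, so k·77 + (14 − k)·68 ≥ 975, giving k ≥ 3.
Exactly 3 works: 3 values at 77 and 11 at 68 total 979; lower one of the high values by 4 (still ≥ 69) to hit 975.

3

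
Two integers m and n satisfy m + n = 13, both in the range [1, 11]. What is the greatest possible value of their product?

42

For a fixed sum, the product mn is largest when m and n are as close as possible.
Taking m = 6 and n = 7 (both in [1, 11]) gives mn = 42.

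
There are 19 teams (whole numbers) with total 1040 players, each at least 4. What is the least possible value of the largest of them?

55

Some value must be at least ⌈1040/19⌉ = 55, since 19 × 54 = 1026 < 1040.
Achievable: 14 of them at 55 and 5 at 54 total 1040.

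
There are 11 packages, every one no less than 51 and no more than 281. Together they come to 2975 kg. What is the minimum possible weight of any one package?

165

Minimizing one value means maximizing the remaining 10.
The other 10 contribute at most 10 × 281 = 2810, leaving at least 2975 − 2810 = 165.
Since 165 ≥ 51, this is achievable: one at 165 and 10 at 281.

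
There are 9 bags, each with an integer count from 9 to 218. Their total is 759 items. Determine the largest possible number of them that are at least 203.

Suppose k of them are at least 203. Those contribute at least 203 each and the other 9 − k at least 9 each.
So the total is at least 203k + 9(9 − k) = 81 + 194k. This must be ≤ 759, giving k ≤ 3.
k = 3 is achieved by 3 values at 203 and 6 at 9, total 663; add 96 to one value (staying below 203) to reach 759.

3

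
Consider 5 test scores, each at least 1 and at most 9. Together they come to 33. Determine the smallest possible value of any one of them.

1

To make one score as small as possible, make the other 4 as large as possible.
The other 4 can take up 4 × 9 = 36 ≥ 33 − 1, so one score can sit at its floor of 1.
Achievable: one at 1 and the other 4 totalling 32, which fits since 4 × 1 ≤ 32 ≤ 4 × 9.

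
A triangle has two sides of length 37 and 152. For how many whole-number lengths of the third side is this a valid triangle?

73

The triangle inequality gives |37 − 152| < c < 37 + 152, i.e. 115 < c < 189.
So c can be any integer from 116 to 188: 73 values.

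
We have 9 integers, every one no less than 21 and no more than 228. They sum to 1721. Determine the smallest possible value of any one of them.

To make one integer as small as possible, make the other 8 as large as possible.
The other 8 can take up 8 × 228 = 1824 ≥ 1721 − 21, so one integer can sit at its floor of 21.
Achievable: one at 21 and the other 8 totalling 1700, which fits since 8 × 21 ≤ 1700 ≤ 8 × 228.

21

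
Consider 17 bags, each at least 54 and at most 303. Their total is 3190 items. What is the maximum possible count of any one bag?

To make one bag as large as possible, make the other 16 as small as possible.
The other 16 contribute at least 16 × 54 = 864, leaving at most 3190 − 864 = 2326.
But each bag is capped at 303, so the maximum is 303.
Achievable: one at 303 and the other 16 totalling 2887, which fits since 16 × 54 ≤ 2887 ≤ 16 × 303.

303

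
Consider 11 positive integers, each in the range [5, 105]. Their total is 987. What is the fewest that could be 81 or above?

Suppose at most 11 − j of them reach 81; then j values are ≤ 80 and the rest ≤ 105.
The total is then ≤ 80·j + 105·(11 − j) = 1155 − 25j. For this to be ≥ 987 we need j ≤ 6, so at least 11 − 6 = 5 must reach 81.
Exactly 5 works: 5 values at 105 and 6 at 80 total 1005; lower one of the high values by 18 (still ≥ 81) to hit 987.

5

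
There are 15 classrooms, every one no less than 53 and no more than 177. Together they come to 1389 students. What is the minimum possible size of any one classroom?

Minimizing one value means maximizing the remaining 14.
The other 14 can take up 14 × 177 = 2478 ≥ 1389 − 53, so one classroom can sit at its floor of 53.
Achievable: one at 53 and the other 14 totalling 1336, which fits since 14 × 53 ≤ 1336 ≤ 14 × 177.

53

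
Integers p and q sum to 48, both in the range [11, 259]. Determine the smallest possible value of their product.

For a fixed sum, pq is smallest when p and q are as far apart as possible.
At the endpoint p = 11, q = 48 − 11 = 37, so pq = 11 × 37 = 407.

407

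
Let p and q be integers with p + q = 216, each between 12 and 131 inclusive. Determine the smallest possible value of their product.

11135

pq = p(216 − p) is concave in p, so over [85, 131] it is minimized at an endpoint.
At the endpoint p = 85, q = 216 − 85 = 131, so pq = 85 × 131 = 11135.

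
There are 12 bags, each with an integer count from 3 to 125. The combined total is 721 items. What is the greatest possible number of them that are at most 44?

9

Suppose k of them are at most 44. Those contribute at most 44 each and the rest at most 125 each.
So the total is at most 44k + 125(12 − k) = 1500 − 81k. This must still be ≥ 721, so k ≤ 9.
k = 9 is achieved by 9 values at 44 and 3 at 125, total 771; lower one of the 125's by 50 (still > 44) to reach 721.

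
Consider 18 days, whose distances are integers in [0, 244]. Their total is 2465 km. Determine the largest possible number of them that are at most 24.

Each value at 24 or below falls at least 244 − 24 = 220 short of the ceiling 244.
The ceiling total is 18 × 244 = 4392, and we need 2465, so at most ⌊(4392 − 2465)/220⌋ = 8 can be that low.
k = 8 is achieved by 8 values at 24 and 10 at 244, total 2632; lower one of the 244's by 167 (still > 24) to reach 2465.

8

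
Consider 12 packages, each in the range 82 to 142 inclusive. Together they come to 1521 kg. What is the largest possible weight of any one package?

142

Maximizing one value means minimizing the remaining 11.
The other 11 contribute at least 11 × 82 = 902, leaving at most 1521 − 902 = 619.
But each package is capped at 142, so the maximum is 142.
Achievable: one at 142 and the other 11 totalling 1379, which fits since 11 × 82 ≤ 1379 ≤ 11 × 142.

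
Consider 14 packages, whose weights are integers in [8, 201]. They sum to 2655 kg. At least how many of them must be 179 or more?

If only k of them are at least 179, the other 14 − k are at most 178, so the total is at most k·201 + (14 − k)·178.
This must reach 2655, so k·201 + (14 − k)·178 ≥ 2655, giving k ≥ 8.
Exactly 8 works: 8 values at 201 and 6 at 178 total 2676; lower one of the high values by 21 (still ≥ 179) to hit 2655.

8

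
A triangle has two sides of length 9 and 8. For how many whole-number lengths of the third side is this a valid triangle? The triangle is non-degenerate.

15

The triangle inequality gives |9 − 8| < c < 9 + 8, i.e. 1 < c < 17.
So c can be any integer from 2 to 16: 15 values.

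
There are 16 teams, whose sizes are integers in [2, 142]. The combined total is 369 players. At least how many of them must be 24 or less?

2

If only k of them are at most 24, the other 16 − k are at least 25, so the total is at least (16 − k)·25 + k·2.
This is ≤ 369, so (16 − k)·25 + 2k ≤ 369, which gives k ≥ 2.
Exactly 2 works: 2 values at 2 and 14 at 25 total 354; raise one of the low values by 15 (still ≤ 24) to hit 369.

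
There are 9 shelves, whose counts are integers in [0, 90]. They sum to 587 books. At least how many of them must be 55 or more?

Each value short of 55 is at most 54, costing at least 90 − 54 = 36 against the maximum total of 810.
We can afford to lose at most 810 − 587 = 223, so at most ⌊223/36⌋ = 6 fall short, and at least 3 are ≥ 55.
Exactly 3 works: 3 values at 90 and 6 at 54 total 594; lower one of the high values by 7 (still ≥ 55) to hit 587.

3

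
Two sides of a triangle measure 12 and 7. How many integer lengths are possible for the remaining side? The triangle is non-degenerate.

The triangle inequality gives |12 − 7| < c < 12 + 7, i.e. 5 < c < 19.
So c can be any integer from 6 to 18: 13 values.

13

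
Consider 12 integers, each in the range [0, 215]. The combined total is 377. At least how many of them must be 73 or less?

Let j be the number exceeding 73. Then the total is ≥ 74·j + 0·(12 − j) = 0 + 74j.
So 74j ≤ 377 and j ≤ 5; hence at least 12 − 5 = 7 are ≤ 73.
Exactly 7 works: 7 values at 0 and 5 at 74 total 370; raise one of the low values by 7 (still ≤ 73) to hit 377.

7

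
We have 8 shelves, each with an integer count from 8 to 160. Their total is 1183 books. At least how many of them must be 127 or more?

6

If only k of them are at least 127, the other 8 − k are at most 126, so the total is at most k·160 + (8 − k)·126.
This must reach 1183, so k·160 + (8 − k)·126 ≥ 1183, giving k ≥ 6.
Exactly 6 works: 6 values at 160 and 2 at 126 total 1212; lower one of the high values by 29 (still ≥ 127) to hit 1183.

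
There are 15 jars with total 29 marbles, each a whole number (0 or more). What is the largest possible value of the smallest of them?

1

If every one of the 15 were at least 2, the total would be at least 15 × 2 = 30 > 29.
Taking 1 copy of 1 and 14 copies of 2 gives exactly 29, so 1 is attained.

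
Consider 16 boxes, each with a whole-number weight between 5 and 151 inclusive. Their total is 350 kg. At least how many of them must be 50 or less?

11

If only k of them are at most 50, the other 16 − k are at least 51, so the total is at least (16 − k)·51 + k·5.
This is ≤ 350, so (16 − k)·51 + 5k ≤ 350, which gives k ≥ 11.
Exactly 11 works: 11 values at 5 and 5 at 51 total 310; raise one of the low values by 40 (still ≤ 50) to hit 350.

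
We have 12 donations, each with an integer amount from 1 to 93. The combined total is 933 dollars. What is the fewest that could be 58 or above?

7

Each value short of 58 is at most 57, costing at least 93 − 57 = 36 against the maximum total of 1116.
We can afford to lose at most 1116 − 933 = 183, so at most ⌊183/36⌋ = 5 fall short, and at least 7 are ≥ 58.
Exactly 7 works: 7 values at 93 and 5 at 57 total 936; lower one of the high values by 3 (still ≥ 58) to hit 933.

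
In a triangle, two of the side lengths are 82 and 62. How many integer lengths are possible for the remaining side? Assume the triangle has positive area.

123

The triangle inequality gives |82 − 62| < c < 82 + 62, i.e. 20 < c < 144.
So c can be any integer from 21 to 143: 123 values.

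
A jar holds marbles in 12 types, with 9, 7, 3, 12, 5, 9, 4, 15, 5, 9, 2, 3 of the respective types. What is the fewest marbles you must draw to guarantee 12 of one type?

In the worst case you take as many as possible of each type without reaching 12: 9 + 7 + 3 + 11 + 5 + 9 + 4 + 11 + 5 + 9 + 2 + 3 = 78.
The next one must give 12 of some type, so 78 + 1 = 79.

79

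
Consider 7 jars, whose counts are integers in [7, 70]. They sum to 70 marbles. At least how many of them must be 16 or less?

5

Each value above 16 is at least 17, contributing at least 17 − 7 = 10 above the floor 7.
The sum exceeds the floor total 49 by 21, so at most ⌊21/10⌋ = 2 exceed 16, and at least 5 are ≤ 16.
Exactly 5 works: 5 values at 7 and 2 at 17 total 69; raise one of the low values by 1 (still ≤ 16) to hit 70.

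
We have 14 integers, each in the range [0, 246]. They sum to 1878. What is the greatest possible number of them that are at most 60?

Each value at 60 or below falls at least 246 − 60 = 186 short of the ceiling 246.
The ceiling total is 14 × 246 = 3444, and we need 1878, so at most ⌊(3444 − 1878)/186⌋ = 8 can be that low.
k = 8 is achieved by 8 values at 60 and 6 at 246, total 1956; lower one of the 246's by 78 (still > 60) to reach 1878.

8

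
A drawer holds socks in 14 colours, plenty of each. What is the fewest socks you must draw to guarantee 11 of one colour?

141

In the worst case you draw 10 of each of the 14 colours: 14 × 10 = 140.
One more forces 11 of some colour, so 140 + 1 = 141.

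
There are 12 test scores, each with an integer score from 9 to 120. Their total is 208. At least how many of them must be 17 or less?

If only k of them are at most 17, the other 12 − k are at least 18, so the total is at least (12 − k)·18 + k·9.
This is ≤ 208, so (12 − k)·18 + 9k ≤ 208, which gives k ≥ 1.
Exactly 1 works: 1 value at 9 and 11 at 18 total 207; raise one of the low values by 1 (still ≤ 17) to hit 208.

1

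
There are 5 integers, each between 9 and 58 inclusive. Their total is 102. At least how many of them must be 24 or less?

2

Let j be the number exceeding 24. Then the total is ≥ 25·j + 9·(5 − j) = 45 + 16j.
So 16j ≤ 57 and j ≤ 3; hence at least 5 − 3 = 2 are ≤ 24.
Exactly 2 works: 2 values at 9 and 3 at 25 total 93; raise one of the low values by 9 (still ≤ 24) to hit 102.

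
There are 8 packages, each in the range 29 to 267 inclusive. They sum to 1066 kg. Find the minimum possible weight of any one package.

To make one package as small as possible, make the other 7 as large as possible.
The other 7 can take up 7 × 267 = 1869 ≥ 1066 − 29, so one package can sit at its floor of 29.
Achievable: one at 29 and the other 7 totalling 1037, which fits since 7 × 29 ≤ 1037 ≤ 7 × 267.

29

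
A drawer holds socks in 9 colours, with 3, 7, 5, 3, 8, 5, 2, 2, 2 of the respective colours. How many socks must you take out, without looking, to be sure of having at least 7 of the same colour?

In the worst case you take as many as possible of each colour without reaching 7: 3 + 6 + 5 + 3 + 6 + 5 + 2 + 2 + 2 = 34.
The next one must give 7 of some colour, so 34 + 1 = 35.

35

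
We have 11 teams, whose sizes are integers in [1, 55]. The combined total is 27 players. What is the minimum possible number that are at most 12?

10

If only k of them are at most 12, the other 11 − k are at least 13, so the total is at least (11 − k)·13 + k·1.
This is ≤ 27, so (11 − k)·13 + 1k ≤ 27, which gives k ≥ 10.
Exactly 10 works: 10 values at 1 and 1 at 13 total 23; raise one of the low values by 4 (still ≤ 12) to hit 27.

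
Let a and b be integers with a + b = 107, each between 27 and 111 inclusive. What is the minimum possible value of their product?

Since a + b is fixed, pushing one of them to its bound minimizes the product.
At the endpoint a = 27, b = 107 − 27 = 80, so ab = 27 × 80 = 2160.

2160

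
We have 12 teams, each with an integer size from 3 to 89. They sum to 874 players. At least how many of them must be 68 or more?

Suppose at most 12 − j of them reach 68; then j values are ≤ 67 and the rest ≤ 89.
The total is then ≤ 67·j + 89·(12 − j) = 1068 − 22j. For this to be ≥ 874 we need j ≤ 8, so at least 12 − 8 = 4 must reach 68.
Exactly 4 works: 4 values at 89 and 8 at 67 total 892; lower one of the high values by 18 (still ≥ 68) to hit 874.

4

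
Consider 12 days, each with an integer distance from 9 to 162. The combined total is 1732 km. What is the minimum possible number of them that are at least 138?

4

If only k of them are at least 138, the other 12 − k are at most 137, so the total is at most k·162 + (12 − k)·137.
This must reach 1732, so k·162 + (12 − k)·137 ≥ 1732, giving k ≥ 4.
Exactly 4 works: 4 values at 162 and 8 at 137 total 1744; lower one of the high values by 12 (still ≥ 138) to hit 1732.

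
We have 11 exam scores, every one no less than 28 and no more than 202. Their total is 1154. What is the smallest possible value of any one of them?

To make one score as small as possible, make the other 10 as large as possible.
The other 10 can take up 10 × 202 = 2020 ≥ 1154 − 28, so one score can sit at its floor of 28.
Achievable: one at 28 and the other 10 totalling 1126, which fits since 10 × 28 ≤ 1126 ≤ 10 × 202.

28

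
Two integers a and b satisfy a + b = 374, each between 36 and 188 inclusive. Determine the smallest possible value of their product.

34968

Since a + b is fixed, pushing one of them to its bound minimizes the product.
The extreme feasible split is a = 186, b = 188, giving ab = 34968.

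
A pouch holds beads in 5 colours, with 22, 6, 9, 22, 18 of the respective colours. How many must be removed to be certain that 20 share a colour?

In the worst case you take as many as possible of each colour without reaching 20: 19 + 6 + 9 + 19 + 18 = 71.
The next one must give 20 of some colour, so 71 + 1 = 72.

72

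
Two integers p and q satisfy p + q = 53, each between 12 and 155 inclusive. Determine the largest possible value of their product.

For a fixed sum, the product pq is largest when p and q are as close as possible.
Taking p = 26 and q = 27 (both in [12, 155]) gives pq = 702.

702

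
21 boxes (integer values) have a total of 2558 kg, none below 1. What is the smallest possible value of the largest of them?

Some value must be at least ⌈2558/21⌉ = 122, since 21 × 121 = 2541 < 2558.
Achievable: 17 of them at 122 and 4 at 121 total 2558.

122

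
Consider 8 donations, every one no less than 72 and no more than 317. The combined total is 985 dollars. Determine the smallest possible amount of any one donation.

Minimizing one value means maximizing the remaining 7.
The other 7 can take up 7 × 317 = 2219 ≥ 985 − 72, so one donation can sit at its floor of 72.
Achievable: one at 72 and the other 7 totalling 913, which fits since 7 × 72 ≤ 913 ≤ 7 × 317.

72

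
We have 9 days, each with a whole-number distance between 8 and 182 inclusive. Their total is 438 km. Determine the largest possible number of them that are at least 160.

2

With k values at 160 or above and the rest at least 8, the sum is at least 72 + 152k.
Since the sum is 438, we need 152k ≤ 366, i.e. k ≤ 2.
k = 2 is achieved by 2 values at 160 and 7 at 8, total 376; add 62 to one value (staying below 160) to reach 438.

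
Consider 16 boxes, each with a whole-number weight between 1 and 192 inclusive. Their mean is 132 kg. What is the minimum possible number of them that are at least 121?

The total is 16 × 132 = 2112.
Each value short of 121 is at most 120, costing at least 192 − 120 = 72 against the maximum total of 3072.
We can afford to lose at most 3072 − 2112 = 960, so at most ⌊960/72⌋ = 13 fall short, and at least 3 are ≥ 121.
Exactly 3 works: 3 values at 192 and 13 at 120 total 2136; lower one of the high values by 24 (still ≥ 121) to hit 2112.

3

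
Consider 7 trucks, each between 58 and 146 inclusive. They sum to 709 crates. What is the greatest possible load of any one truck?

Maximizing one value means minimizing the remaining 6.
The other 6 contribute at least 6 × 58 = 348, leaving at most 709 − 348 = 361.
But each truck is capped at 146, so the maximum is 146.
Achievable: one at 146 and the other 6 totalling 563, which fits since 6 × 58 ≤ 563 ≤ 6 × 146.

146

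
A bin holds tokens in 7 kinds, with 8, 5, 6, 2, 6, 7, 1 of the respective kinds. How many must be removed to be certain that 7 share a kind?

33

In the worst case you take as many as possible of each kind without reaching 7: 6 + 5 + 6 + 2 + 6 + 6 + 1 = 32.
The next one must give 7 of some kind, so 32 + 1 = 33.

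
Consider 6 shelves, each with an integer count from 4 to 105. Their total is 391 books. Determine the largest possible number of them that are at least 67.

Suppose k of them are at least 67. Those contribute at least 67 each and the other 6 − k at least 4 each.
So the total is at least 67k + 4(6 − k) = 24 + 63k. This must be ≤ 391, giving k ≤ 5.
k = 5 is achieved by 5 values at 67 and 1 at 4, total 339; add 52 to one value (staying below 67) to reach 391.

5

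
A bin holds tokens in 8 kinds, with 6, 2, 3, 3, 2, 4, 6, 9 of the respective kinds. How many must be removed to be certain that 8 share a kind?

In the worst case you take as many as possible of each kind without reaching 8: 6 + 2 + 3 + 3 + 2 + 4 + 6 + 7 = 33.
The next one must give 8 of some kind, so 33 + 1 = 34.

34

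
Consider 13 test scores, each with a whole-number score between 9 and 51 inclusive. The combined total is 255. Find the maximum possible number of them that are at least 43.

4

Suppose k of them are at least 43. Those contribute at least 43 each and the other 13 − k at least 9 each.
So the total is at least 43k + 9(13 − k) = 117 + 34k. This must be ≤ 255, giving k ≤ 4.
k = 4 is achieved by 4 values at 43 and 9 at 9, total 253; add 2 to one value (staying below 43) to reach 255.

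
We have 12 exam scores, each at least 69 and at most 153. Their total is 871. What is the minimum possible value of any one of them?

To make one score as small as possible, make the other 11 as large as possible.
The other 11 can take up 11 × 153 = 1683 ≥ 871 − 69, so one score can sit at its floor of 69.
Achievable: one at 69 and the other 11 totalling 802, which fits since 11 × 69 ≤ 802 ≤ 11 × 153.

69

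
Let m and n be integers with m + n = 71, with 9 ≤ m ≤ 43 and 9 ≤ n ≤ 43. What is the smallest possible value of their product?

1204

Since m + n is fixed, pushing one of them to its bound minimizes the product.
The extreme feasible split is m = 28, n = 43, giving mn = 1204.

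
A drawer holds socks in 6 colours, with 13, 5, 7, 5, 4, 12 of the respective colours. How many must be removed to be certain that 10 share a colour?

40

In the worst case you take as many as possible of each colour without reaching 10: 9 + 5 + 7 + 5 + 4 + 9 = 39.
The next one must give 10 of some colour, so 39 + 1 = 40.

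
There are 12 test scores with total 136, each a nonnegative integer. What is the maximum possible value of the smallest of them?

The 12 values sum to 136, so their minimum is at most ⌊136/12⌋ = 11.
Taking 8 copies of 11 and 4 copies of 12 gives exactly 136, so 11 is attained.

11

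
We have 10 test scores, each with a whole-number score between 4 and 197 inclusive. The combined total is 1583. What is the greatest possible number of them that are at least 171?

9

With k values at 171 or above and the rest at least 4, the sum is at least 40 + 167k.
Since the sum is 1583, we need 167k ≤ 1543, i.e. k ≤ 9.
k = 9 is achieved by 9 values at 171 and 1 at 4, total 1543; add 40 to one value (staying below 171) to reach 1583.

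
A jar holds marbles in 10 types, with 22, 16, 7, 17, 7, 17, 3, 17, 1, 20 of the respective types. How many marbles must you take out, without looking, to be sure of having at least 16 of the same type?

In the worst case you take as many as possible of each type without reaching 16: 15 + 15 + 7 + 15 + 7 + 15 + 3 + 15 + 1 + 15 = 108.
The next one must give 16 of some type, so 108 + 1 = 109.

109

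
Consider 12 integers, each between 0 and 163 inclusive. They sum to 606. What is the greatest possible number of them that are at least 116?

With k values at 116 or above and the rest at least 0, the sum is at least 0 + 116k.
Since the sum is 606, we need 116k ≤ 606, i.e. k ≤ 5.
k = 5 is achieved by 5 values at 116 and 7 at 0, total 580; add 26 to one value (staying below 116) to reach 606.

5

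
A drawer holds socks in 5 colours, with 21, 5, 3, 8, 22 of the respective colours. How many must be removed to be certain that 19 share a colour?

In the worst case you take as many as possible of each colour without reaching 19: 18 + 5 + 3 + 8 + 18 = 52.
The next one must give 19 of some colour, so 52 + 1 = 53.

53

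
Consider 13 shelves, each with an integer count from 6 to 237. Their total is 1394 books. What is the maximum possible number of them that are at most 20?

Suppose k of them are at most 20. Those contribute at most 20 each and the rest at most 237 each.
So the total is at most 20k + 237(13 − k) = 3081 − 217k. This must still be ≥ 1394, so k ≤ 7.
k = 7 is achieved by 7 values at 20 and 6 at 237, total 1562; lower one of the 237's by 168 (still > 20) to reach 1394.

7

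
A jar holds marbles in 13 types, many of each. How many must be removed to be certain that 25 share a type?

313

You could draw 24 of every type without reaching 25 of any — 312 in all.
One more forces 25 of some type, so 312 + 1 = 313.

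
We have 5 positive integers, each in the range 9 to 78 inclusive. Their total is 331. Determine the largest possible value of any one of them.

78

To make one integer as large as possible, make the other 4 as small as possible.
The other 4 contribute at least 4 × 9 = 36, leaving at most 331 − 36 = 295.
But each integer is capped at 78, so the maximum is 78.
Achievable: one at 78 and the other 4 totalling 253, which fits since 4 × 9 ≤ 253 ≤ 4 × 78.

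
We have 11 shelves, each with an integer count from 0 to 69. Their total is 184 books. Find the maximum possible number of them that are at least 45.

4

If k of the values are ≥ 45, the total is ≥ 45k + 0(11 − k).
Setting 45k + 0(11 − k) ≤ 184 gives 45k ≤ 184, so k ≤ 4.
k = 4 is achieved by 4 values at 45 and 7 at 0, total 180; add 4 to one value (staying below 45) to reach 184.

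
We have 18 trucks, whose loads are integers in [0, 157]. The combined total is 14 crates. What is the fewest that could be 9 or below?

17

Let j be the number exceeding 9. Then the total is ≥ 10·j + 0·(18 − j) = 0 + 10j.
So 10j ≤ 14 and j ≤ 1; hence at least 18 − 1 = 17 are ≤ 9.
Exactly 17 works: 17 values at 0 and 1 at 10 total 10; raise one of the low values by 4 (still ≤ 9) to hit 14.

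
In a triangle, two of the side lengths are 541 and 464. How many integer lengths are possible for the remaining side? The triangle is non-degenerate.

927

The triangle inequality gives |541 − 464| < c < 541 + 464, i.e. 77 < c < 1005.
So c can be any integer from 78 to 1004: 927 values.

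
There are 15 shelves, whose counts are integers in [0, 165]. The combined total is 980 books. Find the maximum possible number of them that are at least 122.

Suppose k of them are at least 122. Those contribute at least 122 each and the other 15 − k at least 0 each.
So the total is at least 122k + 0(15 − k) = 0 + 122k. This must be ≤ 980, giving k ≤ 8.
k = 8 is achieved by 8 values at 122 and 7 at 0, total 976; add 4 to one value (staying below 122) to reach 980.

8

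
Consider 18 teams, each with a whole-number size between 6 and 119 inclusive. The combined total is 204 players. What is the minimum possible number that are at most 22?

13

Let j be the number exceeding 22. Then the total is ≥ 23·j + 6·(18 − j) = 108 + 17j.
So 17j ≤ 96 and j ≤ 5; hence at least 18 − 5 = 13 are ≤ 22.
Exactly 13 works: 13 values at 6 and 5 at 23 total 193; raise one of the low values by 11 (still ≤ 22) to hit 204.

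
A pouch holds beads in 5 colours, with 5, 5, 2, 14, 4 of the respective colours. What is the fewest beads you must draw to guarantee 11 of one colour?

27

In the worst case you take as many as possible of each colour without reaching 11: 5 + 5 + 2 + 10 + 4 = 26.
The next one must give 11 of some colour, so 26 + 1 = 27.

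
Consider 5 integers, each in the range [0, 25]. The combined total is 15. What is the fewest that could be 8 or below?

4

Each value above 8 is at least 9, contributing at least 9 − 0 = 9 above the floor 0.
The sum exceeds the floor total 0 by 15, so at most ⌊15/9⌋ = 1 exceed 8, and at least 4 are ≤ 8.
Exactly 4 works: 4 values at 0 and 1 at 9 total 9; raise one of the low values by 6 (still ≤ 8) to hit 15.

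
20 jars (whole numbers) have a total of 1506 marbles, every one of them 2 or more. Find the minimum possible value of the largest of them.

76

Some value must be at least ⌈1506/20⌉ = 76, since 20 × 75 = 1500 < 1506.
Taking 14 copies of 75 and 6 copies of 76 gives exactly 1506, so 76 is attained.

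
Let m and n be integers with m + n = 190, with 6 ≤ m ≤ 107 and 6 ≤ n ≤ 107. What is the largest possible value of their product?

9025

With m + n fixed, mn peaks when the two are closest together.
Taking m = 95 and n = 95 (both in [6, 107]) gives mn = 9025.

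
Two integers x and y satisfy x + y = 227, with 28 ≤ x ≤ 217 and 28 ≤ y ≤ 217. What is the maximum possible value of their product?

12882

For a fixed sum, the product xy is largest when x and y are as close as possible.
Taking x = 113 and y = 114 (both in [28, 217]) gives xy = 12882.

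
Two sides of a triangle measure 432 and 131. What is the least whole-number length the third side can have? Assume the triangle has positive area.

302

The third side must exceed |432 − 131| = 301.
The smallest integer above 301 is 302.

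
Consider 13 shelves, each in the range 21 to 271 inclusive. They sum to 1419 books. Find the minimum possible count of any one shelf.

21

To make one shelf as small as possible, make the other 12 as large as possible.
The other 12 can take up 12 × 271 = 3252 ≥ 1419 − 21, so one shelf can sit at its floor of 21.
Achievable: one at 21 and the other 12 totalling 1398, which fits since 12 × 21 ≤ 1398 ≤ 12 × 271.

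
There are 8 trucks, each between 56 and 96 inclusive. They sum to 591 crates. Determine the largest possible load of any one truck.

96

To make one truck as large as possible, make the other 7 as small as possible.
The other 7 contribute at least 7 × 56 = 392, leaving at most 591 − 392 = 199.
But each truck is capped at 96, so the maximum is 96.
Achievable: one at 96 and the other 7 totalling 495, which fits since 7 × 56 ≤ 495 ≤ 7 × 96.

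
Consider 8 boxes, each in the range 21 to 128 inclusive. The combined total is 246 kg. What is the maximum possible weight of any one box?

Maximizing one value means minimizing the remaining 7.
The other 7 contribute at least 7 × 21 = 147, leaving at most 246 − 147 = 99.
Since 99 ≤ 128, this is achievable: one at 99 and 7 at 21.

99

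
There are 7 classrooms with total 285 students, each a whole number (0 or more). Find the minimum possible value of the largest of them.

41

Some value must be at least ⌈285/7⌉ = 41, since 7 × 40 = 280 < 285.
Achievable: 5 of them at 41 and 2 at 40 total 285.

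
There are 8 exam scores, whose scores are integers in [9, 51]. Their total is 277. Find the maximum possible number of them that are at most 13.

Each value at 13 or below falls at least 51 − 13 = 38 short of the ceiling 51.
The ceiling total is 8 × 51 = 408, and we need 277, so at most ⌊(408 − 277)/38⌋ = 3 can be that low.
k = 3 is achieved by 3 values at 13 and 5 at 51, total 294; lower one of the 51's by 17 (still > 13) to reach 277.

3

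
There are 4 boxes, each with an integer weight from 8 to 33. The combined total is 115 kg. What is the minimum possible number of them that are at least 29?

If only k of them are at least 29, the other 4 − k are at most 28, so the total is at most k·33 + (4 − k)·28.
This must reach 115, so k·33 + (4 − k)·28 ≥ 115, giving k ≥ 1.
Exactly 1 works: 1 value at 33 and 3 at 28 total 117; lower one of the high values by 2 (still ≥ 29) to hit 115.

1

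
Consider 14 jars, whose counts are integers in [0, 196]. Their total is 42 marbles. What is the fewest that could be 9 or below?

10

If only k of them are at most 9, the other 14 − k are at least 10, so the total is at least (14 − k)·10 + k·0.
This is ≤ 42, so (14 − k)·10 + 0k ≤ 42, which gives k ≥ 10.
Exactly 10 works: 10 values at 0 and 4 at 10 total 40; raise one of the low values by 2 (still ≤ 9) to hit 42.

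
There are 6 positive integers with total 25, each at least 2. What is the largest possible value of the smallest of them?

4

The 6 values sum to 25, so their minimum is at most ⌊25/6⌋ = 4.
Equality holds with 5 values of 4 and 1 value of 5.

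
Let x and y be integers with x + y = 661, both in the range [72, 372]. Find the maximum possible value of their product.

109230

With x + y fixed, xy peaks when the two are closest together.
Taking x = 330 and y = 331 (both in [72, 372]) gives xy = 109230.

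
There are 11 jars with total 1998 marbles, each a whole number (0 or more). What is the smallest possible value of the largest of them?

The 11 values sum to 1998, so their maximum is at least ⌈1998/11⌉ = 182.
Taking 4 copies of 181 and 7 copies of 182 gives exactly 1998, so 182 is attained.

182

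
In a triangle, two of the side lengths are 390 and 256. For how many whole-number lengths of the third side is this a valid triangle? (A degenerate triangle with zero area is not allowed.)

511

The triangle inequality gives |390 − 256| < c < 390 + 256, i.e. 134 < c < 646.
So c can be any integer from 135 to 645: 511 values.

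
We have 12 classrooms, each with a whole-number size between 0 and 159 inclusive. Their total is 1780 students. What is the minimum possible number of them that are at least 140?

If only k of them are at least 140, the other 12 − k are at most 139, so the total is at most k·159 + (12 − k)·139.
This must reach 1780, so k·159 + (12 − k)·139 ≥ 1780, giving k ≥ 6.
Exactly 6 works: 6 values at 159 and 6 at 139 total 1788; lower one of the high values by 8 (still ≥ 140) to hit 1780.

6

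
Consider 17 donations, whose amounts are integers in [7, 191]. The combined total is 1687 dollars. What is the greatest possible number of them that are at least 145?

With k values at 145 or above and the rest at least 7, the sum is at least 119 + 138k.
Since the sum is 1687, we need 138k ≤ 1568, i.e. k ≤ 11.
k = 11 is achieved by 11 values at 145 and 6 at 7, total 1637; add 50 to one value (staying below 145) to reach 1687.

11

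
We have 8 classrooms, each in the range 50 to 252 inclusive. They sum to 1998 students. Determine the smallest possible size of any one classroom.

234

Minimizing one value means maximizing the remaining 7.
The other 7 contribute at most 7 × 252 = 1764, leaving at least 1998 − 1764 = 234.
Since 234 ≥ 50, this is achievable: one at 234 and 7 at 252.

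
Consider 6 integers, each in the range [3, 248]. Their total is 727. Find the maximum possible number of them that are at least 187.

3

Suppose k of them are at least 187. Those contribute at least 187 each and the other 6 − k at least 3 each.
So the total is at least 187k + 3(6 − k) = 18 + 184k. This must be ≤ 727, giving k ≤ 3.
k = 3 is achieved by 3 values at 187 and 3 at 3, total 570; add 157 to one value (staying below 187) to reach 727.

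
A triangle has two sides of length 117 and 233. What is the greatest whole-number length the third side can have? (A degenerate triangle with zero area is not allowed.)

The third side must be less than 117 + 233 = 350.
The largest integer below 350 is 349.

349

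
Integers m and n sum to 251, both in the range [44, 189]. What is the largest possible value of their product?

15750

With m + n fixed, mn peaks when the two are closest together.
Taking m = 125 and n = 126 (both in [44, 189]) gives mn = 15750.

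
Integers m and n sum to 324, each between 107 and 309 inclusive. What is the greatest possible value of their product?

mn = m(324 − m) is maximized when m is as near 324/2 as the bounds allow.
Taking m = 162 and n = 162 (both in [107, 309]) gives mn = 26244.

26244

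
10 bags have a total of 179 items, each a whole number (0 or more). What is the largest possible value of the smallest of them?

17

If every one of the 10 were at least 18, the total would be at least 10 × 18 = 180 > 179.
Achievable: 1 of them at 17 and 9 at 18 total 179.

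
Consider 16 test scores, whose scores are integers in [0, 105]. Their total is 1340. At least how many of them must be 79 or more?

If only k of them are at least 79, the other 16 − k are at most 78, so the total is at most k·105 + (16 − k)·78.
This must reach 1340, so k·105 + (16 − k)·78 ≥ 1340, giving k ≥ 4.
Exactly 4 works: 4 values at 105 and 12 at 78 total 1356; lower one of the high values by 16 (still ≥ 79) to hit 1340.

4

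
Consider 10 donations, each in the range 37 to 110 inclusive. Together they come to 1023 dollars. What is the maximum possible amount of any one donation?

110

To make one donation as large as possible, make the other 9 as small as possible.
The other 9 contribute at least 9 × 37 = 333, leaving at most 1023 − 333 = 690.
But each donation is capped at 110, so the maximum is 110.
Achievable: one at 110 and the other 9 totalling 913, which fits since 9 × 37 ≤ 913 ≤ 9 × 110.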